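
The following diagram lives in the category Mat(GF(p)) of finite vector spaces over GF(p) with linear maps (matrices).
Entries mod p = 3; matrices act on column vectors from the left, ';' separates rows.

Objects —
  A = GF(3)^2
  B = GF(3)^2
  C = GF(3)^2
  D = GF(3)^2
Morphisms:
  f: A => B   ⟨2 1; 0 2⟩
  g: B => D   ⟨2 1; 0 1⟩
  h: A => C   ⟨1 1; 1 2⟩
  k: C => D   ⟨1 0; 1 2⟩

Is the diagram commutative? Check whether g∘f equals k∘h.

Answer: COMMUTES

Work:
Along f;g (path 1):
  e0=[1,0] f=>[2,0] g=>[1,0]
  e1=[0,1] f=>[1,2] g=>[1,2]
  result₁ = ⟨1 1; 0 2⟩
Along h;k (path 2):
  e0=[1,0] h=>[1,1] k=>[1,0]
  e1=[0,1] h=>[1,2] k=>[1,2]
  result₂ = ⟨1 1; 0 2⟩
Equal? equal; square commutes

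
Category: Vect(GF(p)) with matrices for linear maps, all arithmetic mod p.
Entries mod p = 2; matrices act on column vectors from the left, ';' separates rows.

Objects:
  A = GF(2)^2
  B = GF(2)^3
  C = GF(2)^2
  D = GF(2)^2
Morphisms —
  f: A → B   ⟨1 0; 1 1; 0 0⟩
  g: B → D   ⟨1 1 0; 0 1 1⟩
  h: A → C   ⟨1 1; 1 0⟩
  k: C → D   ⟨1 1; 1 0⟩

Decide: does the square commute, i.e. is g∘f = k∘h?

Path 1 = f;g:
  e0=(1,0) f→(1,1,0) g→(0,1)
  e1=(0,1) f→(0,1,0) g→(1,1)
  composite₁ = ⟨0 1; 1 1⟩
Path 2 = h;k:
  e0=(1,0) h→(1,1) k→(0,1)
  e1=(0,1) h→(1,0) k→(1,1)
  composite₂ = ⟨0 1; 1 1⟩
Equal? YES — commutes

Answer: COMMUTES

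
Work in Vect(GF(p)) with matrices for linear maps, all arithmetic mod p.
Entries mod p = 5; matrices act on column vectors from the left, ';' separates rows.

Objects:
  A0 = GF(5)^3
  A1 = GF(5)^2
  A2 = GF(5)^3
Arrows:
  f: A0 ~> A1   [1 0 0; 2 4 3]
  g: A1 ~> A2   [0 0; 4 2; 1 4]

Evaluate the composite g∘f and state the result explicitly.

Answer: [0 0 0; 3 3 1; 4 1 2]

Work:
  e0=[1,0,0] f~>[1,2] g~>[0,3,4]
  e1=[0,1,0] f~>[0,4] g~>[0,3,1]
  e2=[0,0,1] f~>[0,3] g~>[0,1,2]
result: [0 0 0; 3 3 1; 4 1 2]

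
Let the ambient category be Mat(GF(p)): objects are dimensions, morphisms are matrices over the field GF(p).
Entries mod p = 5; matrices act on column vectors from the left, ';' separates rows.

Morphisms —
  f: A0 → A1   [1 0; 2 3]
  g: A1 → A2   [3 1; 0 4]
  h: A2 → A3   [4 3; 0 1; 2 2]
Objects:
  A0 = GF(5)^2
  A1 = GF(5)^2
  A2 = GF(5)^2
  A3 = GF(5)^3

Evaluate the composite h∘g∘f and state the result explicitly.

  e0=⟨1,0⟩ f→⟨1,2⟩ g→⟨0,3⟩ h→⟨4,3,1⟩
  e1=⟨0,1⟩ f→⟨0,3⟩ g→⟨3,2⟩ h→⟨3,2,0⟩
composite: [4 3; 3 2; 1 0]

Answer: [4 3; 3 2; 1 0]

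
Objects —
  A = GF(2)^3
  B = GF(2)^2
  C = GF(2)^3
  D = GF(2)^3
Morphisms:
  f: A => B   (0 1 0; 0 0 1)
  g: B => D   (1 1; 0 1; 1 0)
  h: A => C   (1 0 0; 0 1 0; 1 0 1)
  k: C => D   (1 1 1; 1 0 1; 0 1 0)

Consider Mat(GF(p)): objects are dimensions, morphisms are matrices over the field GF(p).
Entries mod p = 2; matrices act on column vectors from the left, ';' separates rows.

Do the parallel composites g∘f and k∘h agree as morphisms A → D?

1) trace f;g:
  e0=(1,0,0) f=>(0,0) g=>(0,0,0)
  e1=(0,1,0) f=>(1,0) g=>(1,0,1)
  e2=(0,0,1) f=>(0,1) g=>(1,1,0)
  composite₁ = (0 1 1; 0 0 1; 0 1 0)
2) trace h;k:
  e0=(1,0,0) h=>(1,0,1) k=>(0,0,0)
  e1=(0,1,0) h=>(0,1,0) k=>(1,0,1)
  e2=(0,0,1) h=>(0,0,1) k=>(1,1,0)
  composite₂ = (0 1 1; 0 0 1; 0 1 0)
Equal? equal; square commutes

Answer: COMMUTES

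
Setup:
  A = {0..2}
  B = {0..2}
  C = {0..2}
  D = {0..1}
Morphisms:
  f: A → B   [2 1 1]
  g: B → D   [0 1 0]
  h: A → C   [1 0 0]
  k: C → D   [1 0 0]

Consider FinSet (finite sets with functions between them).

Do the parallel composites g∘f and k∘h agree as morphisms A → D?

1) trace f;g:
  0 f→2 g→0
  1 f→1 g→1
  2 f→1 g→1
  composite₁ = [0 1 1]
2) trace h;k:
  0 h→1 k→0
  1 h→0 k→1
  2 h→0 k→1
  composite₂ = [0 1 1]
Equal? equal; square commutes

Answer: COMMUTES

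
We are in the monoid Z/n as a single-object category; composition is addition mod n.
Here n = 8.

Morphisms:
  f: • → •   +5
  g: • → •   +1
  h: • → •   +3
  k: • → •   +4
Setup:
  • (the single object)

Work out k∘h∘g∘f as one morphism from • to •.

  0 +5≡5 +1≡6 +3≡1 +4≡5  (mod 8)
result: +5

Answer: +5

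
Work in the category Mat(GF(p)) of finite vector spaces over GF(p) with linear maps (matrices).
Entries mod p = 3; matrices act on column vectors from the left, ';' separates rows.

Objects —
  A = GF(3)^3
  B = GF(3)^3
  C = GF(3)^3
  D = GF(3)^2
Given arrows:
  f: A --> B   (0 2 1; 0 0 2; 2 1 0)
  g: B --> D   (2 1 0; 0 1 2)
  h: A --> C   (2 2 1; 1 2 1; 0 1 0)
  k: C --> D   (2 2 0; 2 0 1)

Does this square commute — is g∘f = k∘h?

Answer: DOES NOT COMMUTE

Derivation:
Path 1 = f;g:
  e0=[1,0,0] f-->[0,0,2] g-->[0,1]
  e1=[0,1,0] f-->[2,0,1] g-->[1,2]
  e2=[0,0,1] f-->[1,2,0] g-->[1,2]
  composite₁ = (0 1 1; 1 2 2)
Path 2 = h;k:
  e0=[1,0,0] h-->[2,1,0] k-->[0,1]
  e1=[0,1,0] h-->[2,2,1] k-->[2,2]
  e2=[0,0,1] h-->[1,1,0] k-->[1,2]
  composite₂ = (0 2 1; 1 2 2)
Equal? NO — does not commute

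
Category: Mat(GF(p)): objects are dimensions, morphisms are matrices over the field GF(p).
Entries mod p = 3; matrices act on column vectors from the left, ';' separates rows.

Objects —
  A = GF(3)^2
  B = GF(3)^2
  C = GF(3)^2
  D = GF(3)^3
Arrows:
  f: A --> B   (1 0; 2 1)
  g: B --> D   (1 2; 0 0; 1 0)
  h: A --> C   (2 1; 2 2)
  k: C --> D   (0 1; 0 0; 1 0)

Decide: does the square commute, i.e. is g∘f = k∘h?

Along f;g (path 1):
  e0=⟨1,0⟩ f-->⟨1,2⟩ g-->⟨2,0,1⟩
  e1=⟨0,1⟩ f-->⟨0,1⟩ g-->⟨2,0,0⟩
  composite₁ = (2 2; 0 0; 1 0)
Along h;k (path 2):
  e0=⟨1,0⟩ h-->⟨2,2⟩ k-->⟨2,0,2⟩
  e1=⟨0,1⟩ h-->⟨1,2⟩ k-->⟨2,0,1⟩
  composite₂ = (2 2; 0 0; 2 1)
Equal? distinct morphisms ✗

Answer: DOES NOT COMMUTE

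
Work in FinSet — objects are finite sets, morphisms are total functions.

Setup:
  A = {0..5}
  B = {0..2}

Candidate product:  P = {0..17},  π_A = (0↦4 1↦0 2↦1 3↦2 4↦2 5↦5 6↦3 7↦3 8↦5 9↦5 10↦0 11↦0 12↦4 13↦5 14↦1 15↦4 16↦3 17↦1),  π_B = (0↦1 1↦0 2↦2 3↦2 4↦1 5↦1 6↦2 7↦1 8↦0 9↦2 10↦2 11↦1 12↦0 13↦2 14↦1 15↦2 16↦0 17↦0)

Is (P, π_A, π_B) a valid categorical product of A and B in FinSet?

|A|·|B| = 6·3 = 18;  |P| = 18
Check the pairing map k ↦ (π_A(k), π_B(k)):
  0 ↦ (4,1)
  1 ↦ (0,0)
  2 ↦ (1,2)
  3 ↦ (2,2)
  4 ↦ (2,1)
  5 ↦ (5,1)
  6 ↦ (3,2)
  7 ↦ (3,1)
  8 ↦ (5,0)
  9 ↦ (5,2)
  10 ↦ (0,2)
  11 ↦ (0,1)
  12 ↦ (4,0)
  13 ↦ (5,2)  ✗ repeats pair of k=9
  14 ↦ (1,1)
  15 ↦ (4,2)
  16 ↦ (3,0)
  17 ↦ (1,0)
distinct pairs in image: 17 / 18 needed
  → (5,2) hit at k=9 and k=13

Answer: NOT A VALID PRODUCT — duplicate pair at indices 9,13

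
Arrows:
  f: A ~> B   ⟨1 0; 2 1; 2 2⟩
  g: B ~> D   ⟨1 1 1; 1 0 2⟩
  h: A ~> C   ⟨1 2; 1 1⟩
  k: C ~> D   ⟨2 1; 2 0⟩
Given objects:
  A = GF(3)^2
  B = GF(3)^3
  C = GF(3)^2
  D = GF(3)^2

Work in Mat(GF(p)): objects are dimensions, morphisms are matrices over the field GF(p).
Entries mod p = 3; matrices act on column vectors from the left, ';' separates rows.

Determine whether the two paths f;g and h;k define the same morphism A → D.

Path 1 = f;g:
  e0=[1,0] f~>[1,2,2] g~>[2,2]
  e1=[0,1] f~>[0,1,2] g~>[0,1]
  result₁ = ⟨2 0; 2 1⟩
Path 2 = h;k:
  e0=[1,0] h~>[1,1] k~>[0,2]
  e1=[0,1] h~>[2,1] k~>[2,1]
  result₂ = ⟨0 2; 2 1⟩
Equal? distinct morphisms ✗

Answer: DOES NOT COMMUTE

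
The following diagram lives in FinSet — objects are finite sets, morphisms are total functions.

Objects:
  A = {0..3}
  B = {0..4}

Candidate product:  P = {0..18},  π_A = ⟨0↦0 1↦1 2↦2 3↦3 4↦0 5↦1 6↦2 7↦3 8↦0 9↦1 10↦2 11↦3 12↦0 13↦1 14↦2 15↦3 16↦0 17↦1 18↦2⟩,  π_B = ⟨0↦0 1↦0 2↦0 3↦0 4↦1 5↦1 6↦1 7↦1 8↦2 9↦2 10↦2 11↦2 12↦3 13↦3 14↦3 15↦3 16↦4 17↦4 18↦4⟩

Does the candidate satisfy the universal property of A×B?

|A|·|B| = 4·5 = 20;  |P| = 19
  → cardinalities differ; no bijection possible.

Answer: NOT A VALID PRODUCT — |P|=19 ≠ |A|·|B|=20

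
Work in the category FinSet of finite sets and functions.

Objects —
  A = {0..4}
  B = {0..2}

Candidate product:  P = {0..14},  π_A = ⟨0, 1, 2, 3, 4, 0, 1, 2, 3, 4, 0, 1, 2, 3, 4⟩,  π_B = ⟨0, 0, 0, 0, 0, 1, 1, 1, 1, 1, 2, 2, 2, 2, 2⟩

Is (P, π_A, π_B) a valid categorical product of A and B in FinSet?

|A|·|B| = 5·3 = 15;  |P| = 15
Check the pairing map k ↦ (π_A(k), π_B(k)):
  0 -> (0,0)
  1 -> (1,0)
  2 -> (2,0)
  3 -> (3,0)
  4 -> (4,0)
  5 -> (0,1)
  6 -> (1,1)
  7 -> (2,1)
  8 -> (3,1)
  9 -> (4,1)
  10 -> (0,2)
  11 -> (1,2)
  12 -> (2,2)
  13 -> (3,2)
  14 -> (4,2)
distinct pairs in image: 15 / 15 needed
  → bijection onto A×B; projections well-typed.

Answer: VALID PRODUCT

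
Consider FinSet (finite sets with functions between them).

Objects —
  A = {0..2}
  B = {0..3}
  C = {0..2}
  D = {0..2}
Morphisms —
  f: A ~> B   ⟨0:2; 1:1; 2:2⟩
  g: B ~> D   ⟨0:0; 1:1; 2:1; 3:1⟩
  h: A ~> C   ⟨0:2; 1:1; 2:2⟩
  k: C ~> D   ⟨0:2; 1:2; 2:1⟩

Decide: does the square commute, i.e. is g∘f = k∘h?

Answer: DOES NOT COMMUTE

Derivation:
1) trace f;g:
  0 f~>2 g~>1
  1 f~>1 g~>1
  2 f~>2 g~>1
  ⟦path⟧₁ = ⟨0:1; 1:1; 2:1⟩
2) trace h;k:
  0 h~>2 k~>1
  1 h~>1 k~>2
  2 h~>2 k~>1
  ⟦path⟧₂ = ⟨0:1; 1:2; 2:1⟩
Equal? distinct morphisms ✗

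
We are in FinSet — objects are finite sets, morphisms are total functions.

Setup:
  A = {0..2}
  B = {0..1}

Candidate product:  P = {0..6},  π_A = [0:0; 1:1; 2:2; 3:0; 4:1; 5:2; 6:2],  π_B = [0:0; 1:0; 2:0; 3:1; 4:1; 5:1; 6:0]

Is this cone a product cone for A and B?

Answer: NOT A VALID PRODUCT — |P|=7 ≠ |A|·|B|=6

Trace:
|A|·|B| = 3·2 = 6;  |P| = 7
  → cardinalities differ; no bijection possible.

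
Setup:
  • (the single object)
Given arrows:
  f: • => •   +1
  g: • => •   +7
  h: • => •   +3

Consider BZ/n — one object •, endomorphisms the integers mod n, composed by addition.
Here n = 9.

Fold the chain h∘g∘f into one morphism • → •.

  0 +1≡1 +7≡8 +3≡2  (mod 9)
composite: +2

Answer: +2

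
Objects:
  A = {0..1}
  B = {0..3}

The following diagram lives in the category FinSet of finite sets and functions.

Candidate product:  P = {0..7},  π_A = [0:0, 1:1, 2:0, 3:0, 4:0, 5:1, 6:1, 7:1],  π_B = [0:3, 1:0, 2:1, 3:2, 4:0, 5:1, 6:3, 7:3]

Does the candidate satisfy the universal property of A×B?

|A|·|B| = 2·4 = 8;  |P| = 8
Check the pairing map k ↦ (π_A(k), π_B(k)):
  0 : (0,3)
  1 : (1,0)
  2 : (0,1)
  3 : (0,2)
  4 : (0,0)
  5 : (1,1)
  6 : (1,3)
  7 : (1,3)  ✗ repeats pair of k=6
distinct pairs in image: 7 / 8 needed
  → (1,3) hit at k=6 and k=7

Answer: NOT A VALID PRODUCT — duplicate pair at indices 6,7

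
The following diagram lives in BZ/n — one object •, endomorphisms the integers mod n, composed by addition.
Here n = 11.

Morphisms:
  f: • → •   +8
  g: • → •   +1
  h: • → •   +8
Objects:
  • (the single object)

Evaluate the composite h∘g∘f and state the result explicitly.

Answer: +6

Trace:
  0 +8≡8 +1≡9 +8≡6  (mod 11)
composite: +6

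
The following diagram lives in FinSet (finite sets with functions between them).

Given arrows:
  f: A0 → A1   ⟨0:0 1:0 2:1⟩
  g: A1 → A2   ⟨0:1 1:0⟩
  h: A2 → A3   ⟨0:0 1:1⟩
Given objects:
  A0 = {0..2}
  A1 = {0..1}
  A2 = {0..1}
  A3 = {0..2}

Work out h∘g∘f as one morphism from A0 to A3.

Answer: ⟨0:1 1:1 2:0⟩

Derivation:
  0 f→0 g→1 h→1
  1 f→0 g→1 h→1
  2 f→1 g→0 h→0
composite: ⟨0:1 1:1 2:0⟩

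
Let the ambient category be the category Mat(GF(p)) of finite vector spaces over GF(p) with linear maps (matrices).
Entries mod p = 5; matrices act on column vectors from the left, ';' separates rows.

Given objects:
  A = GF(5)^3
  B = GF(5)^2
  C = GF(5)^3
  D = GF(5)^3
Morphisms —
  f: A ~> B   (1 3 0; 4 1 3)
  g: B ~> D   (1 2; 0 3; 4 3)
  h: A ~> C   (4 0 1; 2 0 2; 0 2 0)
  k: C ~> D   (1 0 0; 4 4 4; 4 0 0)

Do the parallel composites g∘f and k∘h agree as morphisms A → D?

1) trace f;g:
  e0=⟨1,0,0⟩ f~>⟨1,4⟩ g~>⟨4,2,1⟩
  e1=⟨0,1,0⟩ f~>⟨3,1⟩ g~>⟨0,3,0⟩
  e2=⟨0,0,1⟩ f~>⟨0,3⟩ g~>⟨1,4,4⟩
  composite₁ = (4 0 1; 2 3 4; 1 0 4)
2) trace h;k:
  e0=⟨1,0,0⟩ h~>⟨4,2,0⟩ k~>⟨4,4,1⟩
  e1=⟨0,1,0⟩ h~>⟨0,0,2⟩ k~>⟨0,3,0⟩
  e2=⟨0,0,1⟩ h~>⟨1,2,0⟩ k~>⟨1,2,4⟩
  composite₂ = (4 0 1; 4 3 2; 1 0 4)
Equal? NO — does not commute

Answer: DOES NOT COMMUTE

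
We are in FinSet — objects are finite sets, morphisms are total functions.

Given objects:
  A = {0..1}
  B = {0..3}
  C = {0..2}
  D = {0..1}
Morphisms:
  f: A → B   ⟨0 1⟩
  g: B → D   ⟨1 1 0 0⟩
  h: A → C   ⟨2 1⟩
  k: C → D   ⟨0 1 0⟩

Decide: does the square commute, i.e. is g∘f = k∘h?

Answer: DOES NOT COMMUTE

Trace:
1) trace f;g:
  0 f→0 g→1
  1 f→1 g→1
  ⟦path⟧₁ = ⟨1 1⟩
2) trace h;k:
  0 h→2 k→0
  1 h→1 k→1
  ⟦path⟧₂ = ⟨0 1⟩
Equal? NO — does not commute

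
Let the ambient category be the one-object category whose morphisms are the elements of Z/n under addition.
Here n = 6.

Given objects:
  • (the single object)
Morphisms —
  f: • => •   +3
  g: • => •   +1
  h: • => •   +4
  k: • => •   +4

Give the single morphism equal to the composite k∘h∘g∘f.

  0 +3≡3 +1≡4 +4≡2 +4≡0  (mod 6)
⟦path⟧: +0

Answer: +0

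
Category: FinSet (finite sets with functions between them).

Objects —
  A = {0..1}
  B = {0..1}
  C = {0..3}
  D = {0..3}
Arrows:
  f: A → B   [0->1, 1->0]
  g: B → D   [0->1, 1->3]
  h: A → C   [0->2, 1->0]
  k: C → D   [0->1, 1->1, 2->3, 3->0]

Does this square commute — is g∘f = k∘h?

Answer: COMMUTES

Trace:
Along f;g (path 1):
  0 f→1 g→3
  1 f→0 g→1
  result₁ = [0->3, 1->1]
Along h;k (path 2):
  0 h→2 k→3
  1 h→0 k→1
  result₂ = [0->3, 1->1]
Equal? YES — commutes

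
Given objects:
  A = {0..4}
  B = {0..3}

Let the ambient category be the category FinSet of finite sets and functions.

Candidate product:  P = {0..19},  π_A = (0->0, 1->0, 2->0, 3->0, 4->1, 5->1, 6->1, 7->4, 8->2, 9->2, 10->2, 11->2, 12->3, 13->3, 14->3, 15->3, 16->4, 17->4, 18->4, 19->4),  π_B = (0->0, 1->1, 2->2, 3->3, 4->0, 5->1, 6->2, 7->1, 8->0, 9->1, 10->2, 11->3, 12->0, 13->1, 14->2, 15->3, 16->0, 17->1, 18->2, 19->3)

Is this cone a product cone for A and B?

Answer: NOT A VALID PRODUCT — duplicate pair at indices 17,7

Derivation:
|A|·|B| = 5·4 = 20;  |P| = 20
Check the pairing map k ↦ (π_A(k), π_B(k)):
  0 -> (0,0)
  1 -> (0,1)
  2 -> (0,2)
  3 -> (0,3)
  4 -> (1,0)
  5 -> (1,1)
  6 -> (1,2)
  7 -> (4,1)
  8 -> (2,0)
  9 -> (2,1)
  10 -> (2,2)
  11 -> (2,3)
  12 -> (3,0)
  13 -> (3,1)
  14 -> (3,2)
  15 -> (3,3)
  16 -> (4,0)
  17 -> (4,1)  ✗ repeats pair of k=7
  18 -> (4,2)
  19 -> (4,3)
distinct pairs in image: 19 / 20 needed
  → (4,1) hit at k=7 and k=17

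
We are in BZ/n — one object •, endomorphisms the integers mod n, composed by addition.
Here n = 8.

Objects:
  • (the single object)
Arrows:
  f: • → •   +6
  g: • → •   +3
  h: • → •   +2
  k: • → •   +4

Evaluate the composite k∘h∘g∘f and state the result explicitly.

Answer: +7

Work:
  0 +6≡6 +3≡1 +2≡3 +4≡7  (mod 8)
result: +7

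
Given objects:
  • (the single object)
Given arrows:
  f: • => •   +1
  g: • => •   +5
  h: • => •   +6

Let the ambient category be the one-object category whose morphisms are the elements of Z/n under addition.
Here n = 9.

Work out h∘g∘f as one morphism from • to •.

Answer: +3

Derivation:
  0 +1≡1 +5≡6 +6≡3  (mod 9)
⟦path⟧: +3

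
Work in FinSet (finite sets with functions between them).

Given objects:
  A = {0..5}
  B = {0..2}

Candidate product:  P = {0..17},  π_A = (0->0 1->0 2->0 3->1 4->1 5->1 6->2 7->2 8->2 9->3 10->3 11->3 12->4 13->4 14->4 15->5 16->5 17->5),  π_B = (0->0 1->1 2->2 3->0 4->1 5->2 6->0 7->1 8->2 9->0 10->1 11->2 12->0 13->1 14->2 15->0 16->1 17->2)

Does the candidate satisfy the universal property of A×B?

Answer: VALID PRODUCT

Trace:
|A|·|B| = 6·3 = 18;  |P| = 18
Check the pairing map k ↦ (π_A(k), π_B(k)):
  0 -> (0,0)
  1 -> (0,1)
  2 -> (0,2)
  3 -> (1,0)
  4 -> (1,1)
  5 -> (1,2)
  6 -> (2,0)
  7 -> (2,1)
  8 -> (2,2)
  9 -> (3,0)
  10 -> (3,1)
  11 -> (3,2)
  12 -> (4,0)
  13 -> (4,1)
  14 -> (4,2)
  15 -> (5,0)
  16 -> (5,1)
  17 -> (5,2)
distinct pairs in image: 18 / 18 needed
  → bijection onto A×B; projections well-typed.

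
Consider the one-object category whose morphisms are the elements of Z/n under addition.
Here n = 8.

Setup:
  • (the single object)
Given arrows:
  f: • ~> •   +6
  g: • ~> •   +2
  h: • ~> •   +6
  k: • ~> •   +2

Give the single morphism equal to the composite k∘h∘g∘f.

  0 +6≡6 +2≡0 +6≡6 +2≡0  (mod 8)
composite: +0

Answer: +0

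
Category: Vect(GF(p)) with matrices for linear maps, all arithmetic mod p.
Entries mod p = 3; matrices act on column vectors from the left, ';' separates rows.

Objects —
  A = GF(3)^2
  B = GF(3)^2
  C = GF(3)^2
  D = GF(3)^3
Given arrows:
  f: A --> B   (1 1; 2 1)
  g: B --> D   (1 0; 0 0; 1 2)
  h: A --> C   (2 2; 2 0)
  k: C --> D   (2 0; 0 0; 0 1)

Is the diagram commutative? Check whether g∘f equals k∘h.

Answer: COMMUTES

Trace:
Along f;g (path 1):
  e0=⟨1,0⟩ f-->⟨1,2⟩ g-->⟨1,0,2⟩
  e1=⟨0,1⟩ f-->⟨1,1⟩ g-->⟨1,0,0⟩
  ⟦path⟧₁ = (1 1; 0 0; 2 0)
Along h;k (path 2):
  e0=⟨1,0⟩ h-->⟨2,2⟩ k-->⟨1,0,2⟩
  e1=⟨0,1⟩ h-->⟨2,0⟩ k-->⟨1,0,0⟩
  ⟦path⟧₂ = (1 1; 0 0; 2 0)
Equal? YES — commutes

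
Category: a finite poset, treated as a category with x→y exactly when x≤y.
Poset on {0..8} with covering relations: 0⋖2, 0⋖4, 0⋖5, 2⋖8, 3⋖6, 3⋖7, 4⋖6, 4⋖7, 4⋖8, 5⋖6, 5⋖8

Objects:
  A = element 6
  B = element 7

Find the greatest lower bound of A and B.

Answer: NO MEET EXISTS

Derivation:
Common predecessors of 6,7: {0,3,4}
  maximal lower bounds 3 and 4 are incomparable: neither 3⊑4 nor 4⊑3
→ no greatest lower bound exists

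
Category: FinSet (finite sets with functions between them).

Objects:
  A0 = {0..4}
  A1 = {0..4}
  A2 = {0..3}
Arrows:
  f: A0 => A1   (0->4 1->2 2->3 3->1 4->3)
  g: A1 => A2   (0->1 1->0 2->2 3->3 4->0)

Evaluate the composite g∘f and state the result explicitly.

  0 f=>4 g=>0
  1 f=>2 g=>2
  2 f=>3 g=>3
  3 f=>1 g=>0
  4 f=>3 g=>3
composite: (0->0 1->2 2->3 3->0 4->3)

Answer: (0->0 1->2 2->3 3->0 4->3)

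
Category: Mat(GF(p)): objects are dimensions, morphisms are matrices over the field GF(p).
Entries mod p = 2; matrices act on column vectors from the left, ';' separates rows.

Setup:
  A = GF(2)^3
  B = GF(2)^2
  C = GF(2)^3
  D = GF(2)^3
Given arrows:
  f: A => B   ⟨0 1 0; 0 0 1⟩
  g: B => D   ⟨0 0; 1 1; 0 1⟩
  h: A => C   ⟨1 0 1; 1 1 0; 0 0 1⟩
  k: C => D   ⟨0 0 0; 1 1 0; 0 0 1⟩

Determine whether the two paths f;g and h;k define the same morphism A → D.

1) trace f;g:
  e0=[1,0,0] f=>[0,0] g=>[0,0,0]
  e1=[0,1,0] f=>[1,0] g=>[0,1,0]
  e2=[0,0,1] f=>[0,1] g=>[0,1,1]
  ⟦path⟧₁ = ⟨0 0 0; 0 1 1; 0 0 1⟩
2) trace h;k:
  e0=[1,0,0] h=>[1,1,0] k=>[0,0,0]
  e1=[0,1,0] h=>[0,1,0] k=>[0,1,0]
  e2=[0,0,1] h=>[1,0,1] k=>[0,1,1]
  ⟦path⟧₂ = ⟨0 0 0; 0 1 1; 0 0 1⟩
Equal? YES — commutes

Answer: COMMUTES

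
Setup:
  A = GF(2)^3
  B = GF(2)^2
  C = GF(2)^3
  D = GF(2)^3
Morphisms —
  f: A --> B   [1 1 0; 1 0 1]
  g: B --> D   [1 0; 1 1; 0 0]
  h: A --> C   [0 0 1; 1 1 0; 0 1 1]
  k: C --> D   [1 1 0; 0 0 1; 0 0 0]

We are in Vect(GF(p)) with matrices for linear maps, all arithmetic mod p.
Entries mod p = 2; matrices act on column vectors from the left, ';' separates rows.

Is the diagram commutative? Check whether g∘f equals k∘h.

Answer: DOES NOT COMMUTE

Derivation:
Along f;g (path 1):
  e0=⟨1,0,0⟩ f-->⟨1,1⟩ g-->⟨1,0,0⟩
  e1=⟨0,1,0⟩ f-->⟨1,0⟩ g-->⟨1,1,0⟩
  e2=⟨0,0,1⟩ f-->⟨0,1⟩ g-->⟨0,1,0⟩
  result₁ = [1 1 0; 0 1 1; 0 0 0]
Along h;k (path 2):
  e0=⟨1,0,0⟩ h-->⟨0,1,0⟩ k-->⟨1,0,0⟩
  e1=⟨0,1,0⟩ h-->⟨0,1,1⟩ k-->⟨1,1,0⟩
  e2=⟨0,0,1⟩ h-->⟨1,0,1⟩ k-->⟨1,1,0⟩
  result₂ = [1 1 1; 0 1 1; 0 0 0]
Equal? distinct morphisms ✗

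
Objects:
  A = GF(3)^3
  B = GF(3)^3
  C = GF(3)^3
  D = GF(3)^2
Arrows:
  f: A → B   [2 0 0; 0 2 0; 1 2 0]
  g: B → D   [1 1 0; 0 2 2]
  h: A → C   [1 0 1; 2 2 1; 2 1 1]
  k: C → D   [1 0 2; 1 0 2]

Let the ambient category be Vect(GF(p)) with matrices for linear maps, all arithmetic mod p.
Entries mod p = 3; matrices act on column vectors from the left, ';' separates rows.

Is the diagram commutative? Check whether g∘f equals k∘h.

Answer: COMMUTES

Derivation:
Path 1 = f;g:
  e0=[1,0,0] f→[2,0,1] g→[2,2]
  e1=[0,1,0] f→[0,2,2] g→[2,2]
  e2=[0,0,1] f→[0,0,0] g→[0,0]
  composite₁ = [2 2 0; 2 2 0]
Path 2 = h;k:
  e0=[1,0,0] h→[1,2,2] k→[2,2]
  e1=[0,1,0] h→[0,2,1] k→[2,2]
  e2=[0,0,1] h→[1,1,1] k→[0,0]
  composite₂ = [2 2 0; 2 2 0]
Equal? YES — commutes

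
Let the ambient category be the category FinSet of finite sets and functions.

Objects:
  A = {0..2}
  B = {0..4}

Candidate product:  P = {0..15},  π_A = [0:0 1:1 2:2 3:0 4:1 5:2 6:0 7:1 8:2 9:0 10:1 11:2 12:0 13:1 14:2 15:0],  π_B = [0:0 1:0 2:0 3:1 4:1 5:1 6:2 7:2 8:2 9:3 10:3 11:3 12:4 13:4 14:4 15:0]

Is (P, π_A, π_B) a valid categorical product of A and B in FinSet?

|A|·|B| = 3·5 = 15;  |P| = 16
  → cardinalities differ; no bijection possible.

Answer: NOT A VALID PRODUCT — |P|=16 ≠ |A|·|B|=15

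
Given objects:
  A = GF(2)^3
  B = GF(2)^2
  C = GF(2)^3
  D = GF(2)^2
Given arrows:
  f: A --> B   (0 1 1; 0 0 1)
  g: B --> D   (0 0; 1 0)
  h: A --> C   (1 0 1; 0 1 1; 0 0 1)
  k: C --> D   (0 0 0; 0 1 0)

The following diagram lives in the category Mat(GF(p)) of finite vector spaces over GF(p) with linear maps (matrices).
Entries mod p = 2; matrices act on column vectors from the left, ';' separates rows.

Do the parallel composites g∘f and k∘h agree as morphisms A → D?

Path 1 = f;g:
  e0=⟨1,0,0⟩ f-->⟨0,0⟩ g-->⟨0,0⟩
  e1=⟨0,1,0⟩ f-->⟨1,0⟩ g-->⟨0,1⟩
  e2=⟨0,0,1⟩ f-->⟨1,1⟩ g-->⟨0,1⟩
  composite₁ = (0 0 0; 0 1 1)
Path 2 = h;k:
  e0=⟨1,0,0⟩ h-->⟨1,0,0⟩ k-->⟨0,0⟩
  e1=⟨0,1,0⟩ h-->⟨0,1,0⟩ k-->⟨0,1⟩
  e2=⟨0,0,1⟩ h-->⟨1,1,1⟩ k-->⟨0,1⟩
  composite₂ = (0 0 0; 0 1 1)
Equal? equal; square commutes

Answer: COMMUTES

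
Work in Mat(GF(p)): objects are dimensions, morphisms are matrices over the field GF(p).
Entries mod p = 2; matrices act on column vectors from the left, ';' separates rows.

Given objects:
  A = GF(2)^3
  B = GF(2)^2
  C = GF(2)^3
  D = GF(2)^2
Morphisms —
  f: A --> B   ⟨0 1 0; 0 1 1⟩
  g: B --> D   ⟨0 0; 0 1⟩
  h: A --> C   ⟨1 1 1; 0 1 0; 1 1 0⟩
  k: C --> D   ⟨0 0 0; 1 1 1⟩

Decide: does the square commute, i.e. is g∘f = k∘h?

Answer: COMMUTES

Trace:
Along f;g (path 1):
  e0=⟨1,0,0⟩ f-->⟨0,0⟩ g-->⟨0,0⟩
  e1=⟨0,1,0⟩ f-->⟨1,1⟩ g-->⟨0,1⟩
  e2=⟨0,0,1⟩ f-->⟨0,1⟩ g-->⟨0,1⟩
  result₁ = ⟨0 0 0; 0 1 1⟩
Along h;k (path 2):
  e0=⟨1,0,0⟩ h-->⟨1,0,1⟩ k-->⟨0,0⟩
  e1=⟨0,1,0⟩ h-->⟨1,1,1⟩ k-->⟨0,1⟩
  e2=⟨0,0,1⟩ h-->⟨1,0,0⟩ k-->⟨0,1⟩
  result₂ = ⟨0 0 0; 0 1 1⟩
Equal? equal; square commutes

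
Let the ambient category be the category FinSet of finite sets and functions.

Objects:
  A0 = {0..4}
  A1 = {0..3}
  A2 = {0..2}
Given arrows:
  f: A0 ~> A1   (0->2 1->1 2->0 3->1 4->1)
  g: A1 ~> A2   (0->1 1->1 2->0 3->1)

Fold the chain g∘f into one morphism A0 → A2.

  0 f~>2 g~>0
  1 f~>1 g~>1
  2 f~>0 g~>1
  3 f~>1 g~>1
  4 f~>1 g~>1
result: (0->0 1->1 2->1 3->1 4->1)

Answer: (0->0 1->1 2->1 3->1 4->1)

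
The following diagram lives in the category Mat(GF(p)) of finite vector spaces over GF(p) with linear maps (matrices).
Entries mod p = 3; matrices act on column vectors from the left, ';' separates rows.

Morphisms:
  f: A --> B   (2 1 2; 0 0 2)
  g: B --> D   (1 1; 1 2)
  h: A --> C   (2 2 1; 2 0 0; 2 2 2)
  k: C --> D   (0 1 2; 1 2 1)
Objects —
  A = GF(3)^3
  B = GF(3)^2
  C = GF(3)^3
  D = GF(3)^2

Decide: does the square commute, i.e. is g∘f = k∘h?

Answer: DOES NOT COMMUTE

Trace:
1) trace f;g:
  e0=(1,0,0) f-->(2,0) g-->(2,2)
  e1=(0,1,0) f-->(1,0) g-->(1,1)
  e2=(0,0,1) f-->(2,2) g-->(1,0)
  composite₁ = (2 1 1; 2 1 0)
2) trace h;k:
  e0=(1,0,0) h-->(2,2,2) k-->(0,2)
  e1=(0,1,0) h-->(2,0,2) k-->(1,1)
  e2=(0,0,1) h-->(1,0,2) k-->(1,0)
  composite₂ = (0 1 1; 2 1 0)
Equal? NO — does not commute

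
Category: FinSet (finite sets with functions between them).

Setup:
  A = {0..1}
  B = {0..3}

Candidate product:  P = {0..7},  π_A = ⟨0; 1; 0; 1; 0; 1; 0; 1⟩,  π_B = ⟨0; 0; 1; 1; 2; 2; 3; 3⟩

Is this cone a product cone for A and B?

|A|·|B| = 2·4 = 8;  |P| = 8
Check the pairing map k ↦ (π_A(k), π_B(k)):
  0 : (0,0)
  1 : (1,0)
  2 : (0,1)
  3 : (1,1)
  4 : (0,2)
  5 : (1,2)
  6 : (0,3)
  7 : (1,3)
distinct pairs in image: 8 / 8 needed
  → bijection onto A×B; projections well-typed.

Answer: VALID PRODUCT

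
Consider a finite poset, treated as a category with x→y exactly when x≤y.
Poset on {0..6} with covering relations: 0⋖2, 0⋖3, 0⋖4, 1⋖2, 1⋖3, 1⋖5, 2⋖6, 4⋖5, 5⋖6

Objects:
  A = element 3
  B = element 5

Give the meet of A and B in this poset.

Answer: NO MEET EXISTS

Derivation:
Lower bounds of A=3 and B=5: {0,1}
  maximal lower bounds 0 and 1 are incomparable: neither 0⊑1 nor 1⊑0
→ no greatest lower bound exists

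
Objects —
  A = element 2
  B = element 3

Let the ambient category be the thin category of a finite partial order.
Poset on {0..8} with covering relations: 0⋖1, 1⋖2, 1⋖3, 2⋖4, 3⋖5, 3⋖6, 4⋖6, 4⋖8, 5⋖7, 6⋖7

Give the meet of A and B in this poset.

Common predecessors of 2,3: {0,1}
  0 ⊑ 1
  1 ⊑ 1
glb = 1

Answer: A∧B = 1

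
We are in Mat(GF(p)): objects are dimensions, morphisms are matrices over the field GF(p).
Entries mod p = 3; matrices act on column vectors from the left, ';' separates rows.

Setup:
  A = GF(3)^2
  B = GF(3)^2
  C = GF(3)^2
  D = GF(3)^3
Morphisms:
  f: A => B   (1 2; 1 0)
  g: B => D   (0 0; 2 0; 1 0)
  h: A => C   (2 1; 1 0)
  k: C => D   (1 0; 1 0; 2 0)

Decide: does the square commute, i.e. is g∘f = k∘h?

Path 1 = f;g:
  e0=(1,0) f=>(1,1) g=>(0,2,1)
  e1=(0,1) f=>(2,0) g=>(0,1,2)
  composite₁ = (0 0; 2 1; 1 2)
Path 2 = h;k:
  e0=(1,0) h=>(2,1) k=>(2,2,1)
  e1=(0,1) h=>(1,0) k=>(1,1,2)
  composite₂ = (2 1; 2 1; 1 2)
Equal? NO — does not commute

Answer: DOES NOT COMMUTE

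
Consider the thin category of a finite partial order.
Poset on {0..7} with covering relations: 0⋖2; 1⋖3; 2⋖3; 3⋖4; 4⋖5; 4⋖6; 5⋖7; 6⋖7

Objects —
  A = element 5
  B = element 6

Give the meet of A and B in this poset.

Lower bounds of A=5 and B=6: {0,1,2,3,4}
  0 ≤ 4
  1 ≤ 4
  2 ≤ 4
  3 ≤ 4
  4 ≤ 4
glb = 4

Answer: A∧B = 4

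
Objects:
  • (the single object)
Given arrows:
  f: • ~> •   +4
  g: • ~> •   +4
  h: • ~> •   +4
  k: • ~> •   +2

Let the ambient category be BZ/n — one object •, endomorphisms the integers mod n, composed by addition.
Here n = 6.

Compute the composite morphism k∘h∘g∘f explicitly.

Answer: +2

Derivation:
  0 +4≡4 +4≡2 +4≡0 +2≡2  (mod 6)
⟦path⟧: +2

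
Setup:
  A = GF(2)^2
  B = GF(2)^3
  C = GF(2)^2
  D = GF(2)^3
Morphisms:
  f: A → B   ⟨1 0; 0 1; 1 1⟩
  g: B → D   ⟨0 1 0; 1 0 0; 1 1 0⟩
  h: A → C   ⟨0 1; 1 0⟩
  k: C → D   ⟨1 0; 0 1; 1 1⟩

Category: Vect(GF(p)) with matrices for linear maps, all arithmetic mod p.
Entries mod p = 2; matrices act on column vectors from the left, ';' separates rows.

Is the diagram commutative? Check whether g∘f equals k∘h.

Answer: COMMUTES

Derivation:
Path 1 = f;g:
  e0=(1,0) f→(1,0,1) g→(0,1,1)
  e1=(0,1) f→(0,1,1) g→(1,0,1)
  composite₁ = ⟨0 1; 1 0; 1 1⟩
Path 2 = h;k:
  e0=(1,0) h→(0,1) k→(0,1,1)
  e1=(0,1) h→(1,0) k→(1,0,1)
  composite₂ = ⟨0 1; 1 0; 1 1⟩
Equal? same morphism ✓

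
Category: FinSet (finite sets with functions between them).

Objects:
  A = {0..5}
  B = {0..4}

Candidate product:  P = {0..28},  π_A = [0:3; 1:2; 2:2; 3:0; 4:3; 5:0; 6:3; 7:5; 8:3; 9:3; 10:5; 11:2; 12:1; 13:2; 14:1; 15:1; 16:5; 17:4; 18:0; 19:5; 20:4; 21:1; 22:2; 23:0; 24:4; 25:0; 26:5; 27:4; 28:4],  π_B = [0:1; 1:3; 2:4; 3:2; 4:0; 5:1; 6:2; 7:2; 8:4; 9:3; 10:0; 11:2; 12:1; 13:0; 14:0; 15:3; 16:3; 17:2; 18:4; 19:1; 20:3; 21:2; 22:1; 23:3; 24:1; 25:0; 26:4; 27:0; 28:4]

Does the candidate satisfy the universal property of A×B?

Answer: NOT A VALID PRODUCT — |P|=29 ≠ |A|·|B|=30

Derivation:
|A|·|B| = 6·5 = 30;  |P| = 29
  → cardinalities differ; no bijection possible.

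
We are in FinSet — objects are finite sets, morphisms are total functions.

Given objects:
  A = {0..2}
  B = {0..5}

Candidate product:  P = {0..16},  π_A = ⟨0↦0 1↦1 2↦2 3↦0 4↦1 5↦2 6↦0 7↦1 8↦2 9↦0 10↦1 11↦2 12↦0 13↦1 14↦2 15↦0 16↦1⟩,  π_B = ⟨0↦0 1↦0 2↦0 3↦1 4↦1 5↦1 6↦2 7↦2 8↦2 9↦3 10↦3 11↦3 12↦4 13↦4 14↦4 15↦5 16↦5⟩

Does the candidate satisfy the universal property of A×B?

|A|·|B| = 3·6 = 18;  |P| = 17
  → cardinalities differ; no bijection possible.

Answer: NOT A VALID PRODUCT — |P|=17 ≠ |A|·|B|=18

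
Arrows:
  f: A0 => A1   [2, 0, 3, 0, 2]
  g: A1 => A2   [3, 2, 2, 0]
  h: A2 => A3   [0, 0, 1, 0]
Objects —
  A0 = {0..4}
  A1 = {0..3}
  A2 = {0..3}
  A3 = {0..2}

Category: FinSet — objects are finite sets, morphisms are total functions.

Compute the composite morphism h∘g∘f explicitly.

Answer: [1, 0, 0, 0, 1]

Work:
  0 f=>2 g=>2 h=>1
  1 f=>0 g=>3 h=>0
  2 f=>3 g=>0 h=>0
  3 f=>0 g=>3 h=>0
  4 f=>2 g=>2 h=>1
⟦path⟧: [1, 0, 0, 0, 1]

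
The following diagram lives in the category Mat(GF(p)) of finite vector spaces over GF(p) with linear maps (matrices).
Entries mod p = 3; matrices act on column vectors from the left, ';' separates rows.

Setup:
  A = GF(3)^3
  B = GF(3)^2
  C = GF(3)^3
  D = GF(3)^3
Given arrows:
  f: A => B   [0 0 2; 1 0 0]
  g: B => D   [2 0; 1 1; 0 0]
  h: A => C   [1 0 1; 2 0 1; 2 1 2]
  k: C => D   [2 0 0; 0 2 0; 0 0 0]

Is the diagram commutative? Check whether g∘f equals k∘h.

1) trace f;g:
  e0=[1,0,0] f=>[0,1] g=>[0,1,0]
  e1=[0,1,0] f=>[0,0] g=>[0,0,0]
  e2=[0,0,1] f=>[2,0] g=>[1,2,0]
  result₁ = [0 0 1; 1 0 2; 0 0 0]
2) trace h;k:
  e0=[1,0,0] h=>[1,2,2] k=>[2,1,0]
  e1=[0,1,0] h=>[0,0,1] k=>[0,0,0]
  e2=[0,0,1] h=>[1,1,2] k=>[2,2,0]
  result₂ = [2 0 2; 1 0 2; 0 0 0]
Equal? differ; not commutative

Answer: DOES NOT COMMUTE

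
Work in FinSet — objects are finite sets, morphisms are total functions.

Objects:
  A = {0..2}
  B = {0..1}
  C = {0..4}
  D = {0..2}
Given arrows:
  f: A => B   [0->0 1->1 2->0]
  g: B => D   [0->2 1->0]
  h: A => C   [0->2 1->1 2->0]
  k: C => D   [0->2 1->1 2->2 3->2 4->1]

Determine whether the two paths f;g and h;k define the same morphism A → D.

Answer: DOES NOT COMMUTE

Work:
Path 1 = f;g:
  0 f=>0 g=>2
  1 f=>1 g=>0
  2 f=>0 g=>2
  result₁ = [0->2 1->0 2->2]
Path 2 = h;k:
  0 h=>2 k=>2
  1 h=>1 k=>1
  2 h=>0 k=>2
  result₂ = [0->2 1->1 2->2]
Equal? NO — does not commute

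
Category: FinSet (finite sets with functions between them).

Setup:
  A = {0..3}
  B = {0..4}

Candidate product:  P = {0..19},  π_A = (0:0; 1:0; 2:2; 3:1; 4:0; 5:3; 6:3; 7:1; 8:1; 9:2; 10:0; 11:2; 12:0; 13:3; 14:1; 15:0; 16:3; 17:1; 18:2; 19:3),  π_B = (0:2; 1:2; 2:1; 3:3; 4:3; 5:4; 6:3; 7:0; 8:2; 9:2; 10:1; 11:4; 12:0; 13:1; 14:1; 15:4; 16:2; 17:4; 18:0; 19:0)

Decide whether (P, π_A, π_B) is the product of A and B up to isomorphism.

|A|·|B| = 4·5 = 20;  |P| = 20
Check the pairing map k ↦ (π_A(k), π_B(k)):
  0 : (0,2)
  1 : (0,2)  ✗ repeats pair of k=0
  2 : (2,1)
  3 : (1,3)
  4 : (0,3)
  5 : (3,4)
  6 : (3,3)
  7 : (1,0)
  8 : (1,2)
  9 : (2,2)
  10 : (0,1)
  11 : (2,4)
  12 : (0,0)
  13 : (3,1)
  14 : (1,1)
  15 : (0,4)
  16 : (3,2)
  17 : (1,4)
  18 : (2,0)
  19 : (3,0)
distinct pairs in image: 19 / 20 needed
  → (0,2) hit at k=0 and k=1

Answer: NOT A VALID PRODUCT — duplicate pair at indices 0,1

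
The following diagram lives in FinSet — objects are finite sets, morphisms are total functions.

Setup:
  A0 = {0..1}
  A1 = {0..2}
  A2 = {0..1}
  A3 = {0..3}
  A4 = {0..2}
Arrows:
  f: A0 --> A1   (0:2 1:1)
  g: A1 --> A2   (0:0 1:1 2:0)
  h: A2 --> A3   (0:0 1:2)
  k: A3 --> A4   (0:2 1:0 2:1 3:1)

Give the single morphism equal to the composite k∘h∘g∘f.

  0 f-->2 g-->0 h-->0 k-->2
  1 f-->1 g-->1 h-->2 k-->1
composite: (0:2 1:1)

Answer: (0:2 1:1)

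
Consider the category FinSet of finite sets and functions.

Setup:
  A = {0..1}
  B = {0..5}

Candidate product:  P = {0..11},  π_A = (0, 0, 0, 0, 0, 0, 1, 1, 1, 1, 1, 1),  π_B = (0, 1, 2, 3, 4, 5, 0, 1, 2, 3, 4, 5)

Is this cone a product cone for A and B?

|A|·|B| = 2·6 = 12;  |P| = 12
Check the pairing map k ↦ (π_A(k), π_B(k)):
  0 : (0,0)
  1 : (0,1)
  2 : (0,2)
  3 : (0,3)
  4 : (0,4)
  5 : (0,5)
  6 : (1,0)
  7 : (1,1)
  8 : (1,2)
  9 : (1,3)
  10 : (1,4)
  11 : (1,5)
distinct pairs in image: 12 / 12 needed
  → bijection onto A×B; projections well-typed.

Answer: VALID PRODUCT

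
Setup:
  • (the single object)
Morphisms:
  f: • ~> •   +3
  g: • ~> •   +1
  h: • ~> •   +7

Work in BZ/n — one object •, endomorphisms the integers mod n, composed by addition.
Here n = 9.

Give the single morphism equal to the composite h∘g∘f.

Answer: +2

Work:
  0 +3≡3 +1≡4 +7≡2  (mod 9)
composite: +2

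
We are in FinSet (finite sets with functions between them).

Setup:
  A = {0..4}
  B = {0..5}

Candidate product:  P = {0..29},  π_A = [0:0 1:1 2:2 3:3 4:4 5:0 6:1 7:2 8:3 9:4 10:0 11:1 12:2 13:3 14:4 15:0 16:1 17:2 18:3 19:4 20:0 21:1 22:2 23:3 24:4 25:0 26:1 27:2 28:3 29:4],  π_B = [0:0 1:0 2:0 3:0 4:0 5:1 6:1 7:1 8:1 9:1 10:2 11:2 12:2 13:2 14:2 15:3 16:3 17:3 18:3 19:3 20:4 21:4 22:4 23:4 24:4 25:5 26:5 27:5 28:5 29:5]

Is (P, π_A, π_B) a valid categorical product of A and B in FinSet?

Answer: VALID PRODUCT

Trace:
|A|·|B| = 5·6 = 30;  |P| = 30
Check the pairing map k ↦ (π_A(k), π_B(k)):
  0 : (0,0)
  1 : (1,0)
  2 : (2,0)
  3 : (3,0)
  4 : (4,0)
  5 : (0,1)
  6 : (1,1)
  7 : (2,1)
  8 : (3,1)
  9 : (4,1)
  10 : (0,2)
  11 : (1,2)
  12 : (2,2)
  13 : (3,2)
  14 : (4,2)
  15 : (0,3)
  16 : (1,3)
  17 : (2,3)
  18 : (3,3)
  19 : (4,3)
  20 : (0,4)
  21 : (1,4)
  22 : (2,4)
  23 : (3,4)
  24 : (4,4)
  25 : (0,5)
  26 : (1,5)
  27 : (2,5)
  28 : (3,5)
  29 : (4,5)
distinct pairs in image: 30 / 30 needed
  → bijection onto A×B; projections well-typed.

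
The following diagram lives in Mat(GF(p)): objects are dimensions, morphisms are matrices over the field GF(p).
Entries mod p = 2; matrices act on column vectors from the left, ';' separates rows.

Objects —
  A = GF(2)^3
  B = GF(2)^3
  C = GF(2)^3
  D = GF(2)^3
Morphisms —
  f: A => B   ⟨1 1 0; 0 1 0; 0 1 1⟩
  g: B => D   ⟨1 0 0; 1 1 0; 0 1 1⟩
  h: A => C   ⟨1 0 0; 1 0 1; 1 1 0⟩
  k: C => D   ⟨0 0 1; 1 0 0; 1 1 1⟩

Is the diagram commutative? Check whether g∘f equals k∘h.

Answer: DOES NOT COMMUTE

Work:
Path 1 = f;g:
  e0=(1,0,0) f=>(1,0,0) g=>(1,1,0)
  e1=(0,1,0) f=>(1,1,1) g=>(1,0,0)
  e2=(0,0,1) f=>(0,0,1) g=>(0,0,1)
  composite₁ = ⟨1 1 0; 1 0 0; 0 0 1⟩
Path 2 = h;k:
  e0=(1,0,0) h=>(1,1,1) k=>(1,1,1)
  e1=(0,1,0) h=>(0,0,1) k=>(1,0,1)
  e2=(0,0,1) h=>(0,1,0) k=>(0,0,1)
  composite₂ = ⟨1 1 0; 1 0 0; 1 1 1⟩
Equal? distinct morphisms ✗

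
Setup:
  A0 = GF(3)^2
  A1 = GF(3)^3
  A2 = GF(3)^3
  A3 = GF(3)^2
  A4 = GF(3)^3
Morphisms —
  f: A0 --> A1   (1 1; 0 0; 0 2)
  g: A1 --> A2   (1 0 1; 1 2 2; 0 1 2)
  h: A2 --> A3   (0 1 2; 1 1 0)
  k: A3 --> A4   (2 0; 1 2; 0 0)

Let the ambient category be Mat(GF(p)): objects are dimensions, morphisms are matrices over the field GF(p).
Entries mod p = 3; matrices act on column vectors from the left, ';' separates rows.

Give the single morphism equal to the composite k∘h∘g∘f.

  e0=⟨1,0⟩ f-->⟨1,0,0⟩ g-->⟨1,1,0⟩ h-->⟨1,2⟩ k-->⟨2,2,0⟩
  e1=⟨0,1⟩ f-->⟨1,0,2⟩ g-->⟨0,2,1⟩ h-->⟨1,2⟩ k-->⟨2,2,0⟩
⟦path⟧: (2 2; 2 2; 0 0)

Answer: (2 2; 2 2; 0 0)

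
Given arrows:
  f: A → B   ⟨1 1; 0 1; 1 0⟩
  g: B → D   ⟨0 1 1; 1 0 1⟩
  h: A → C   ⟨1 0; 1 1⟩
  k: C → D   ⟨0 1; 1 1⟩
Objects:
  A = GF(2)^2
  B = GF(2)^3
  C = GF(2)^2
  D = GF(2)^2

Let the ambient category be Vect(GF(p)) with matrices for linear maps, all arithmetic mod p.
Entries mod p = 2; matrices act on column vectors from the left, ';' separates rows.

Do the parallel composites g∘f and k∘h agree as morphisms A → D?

Along f;g (path 1):
  e0=(1,0) f→(1,0,1) g→(1,0)
  e1=(0,1) f→(1,1,0) g→(1,1)
  result₁ = ⟨1 1; 0 1⟩
Along h;k (path 2):
  e0=(1,0) h→(1,1) k→(1,0)
  e1=(0,1) h→(0,1) k→(1,1)
  result₂ = ⟨1 1; 0 1⟩
Equal? YES — commutes

Answer: COMMUTES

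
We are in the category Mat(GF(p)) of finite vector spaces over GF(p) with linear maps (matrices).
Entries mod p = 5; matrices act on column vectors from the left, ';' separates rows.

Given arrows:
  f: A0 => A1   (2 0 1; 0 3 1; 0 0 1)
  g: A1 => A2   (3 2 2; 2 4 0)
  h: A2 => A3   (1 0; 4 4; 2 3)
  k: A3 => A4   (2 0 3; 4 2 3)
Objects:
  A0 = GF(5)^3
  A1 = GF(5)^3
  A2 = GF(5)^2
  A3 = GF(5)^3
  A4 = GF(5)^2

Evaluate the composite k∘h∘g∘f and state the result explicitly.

Answer: (4 1 0; 1 2 3)

Trace:
  e0=⟨1,0,0⟩ f=>⟨2,0,0⟩ g=>⟨1,4⟩ h=>⟨1,0,4⟩ k=>⟨4,1⟩
  e1=⟨0,1,0⟩ f=>⟨0,3,0⟩ g=>⟨1,2⟩ h=>⟨1,2,3⟩ k=>⟨1,2⟩
  e2=⟨0,0,1⟩ f=>⟨1,1,1⟩ g=>⟨2,1⟩ h=>⟨2,2,2⟩ k=>⟨0,3⟩
⟦path⟧: (4 1 0; 1 2 3)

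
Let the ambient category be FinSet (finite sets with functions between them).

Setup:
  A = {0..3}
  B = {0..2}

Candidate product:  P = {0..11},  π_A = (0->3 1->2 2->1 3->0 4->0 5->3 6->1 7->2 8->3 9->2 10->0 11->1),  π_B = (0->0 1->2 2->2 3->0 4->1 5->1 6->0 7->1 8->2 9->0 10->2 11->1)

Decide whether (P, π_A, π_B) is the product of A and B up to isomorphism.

|A|·|B| = 4·3 = 12;  |P| = 12
Check the pairing map k ↦ (π_A(k), π_B(k)):
  0 -> (3,0)
  1 -> (2,2)
  2 -> (1,2)
  3 -> (0,0)
  4 -> (0,1)
  5 -> (3,1)
  6 -> (1,0)
  7 -> (2,1)
  8 -> (3,2)
  9 -> (2,0)
  10 -> (0,2)
  11 -> (1,1)
distinct pairs in image: 12 / 12 needed
  → bijection onto A×B; projections well-typed.

Answer: VALID PRODUCT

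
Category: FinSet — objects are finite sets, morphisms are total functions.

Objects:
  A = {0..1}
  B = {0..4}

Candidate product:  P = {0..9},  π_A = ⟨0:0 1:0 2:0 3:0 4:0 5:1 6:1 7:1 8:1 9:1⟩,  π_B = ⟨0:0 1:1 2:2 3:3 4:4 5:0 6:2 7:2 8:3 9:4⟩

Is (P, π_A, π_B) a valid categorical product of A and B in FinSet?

Answer: NOT A VALID PRODUCT — duplicate pair at indices 7,6

Trace:
|A|·|B| = 2·5 = 10;  |P| = 10
Check the pairing map k ↦ (π_A(k), π_B(k)):
  0 : (0,0)
  1 : (0,1)
  2 : (0,2)
  3 : (0,3)
  4 : (0,4)
  5 : (1,0)
  6 : (1,2)
  7 : (1,2)  ✗ repeats pair of k=6
  8 : (1,3)
  9 : (1,4)
distinct pairs in image: 9 / 10 needed
  → (1,2) hit at k=6 and k=7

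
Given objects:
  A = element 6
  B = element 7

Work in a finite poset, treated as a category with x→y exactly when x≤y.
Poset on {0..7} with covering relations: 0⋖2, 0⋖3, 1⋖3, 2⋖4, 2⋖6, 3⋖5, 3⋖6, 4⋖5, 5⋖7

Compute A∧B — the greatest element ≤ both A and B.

Common predecessors of 6,7: {0,1,2,3}
  maximal lower bounds 2 and 3 are incomparable: neither 2≤3 nor 3≤2
→ no greatest lower bound exists

Answer: NO MEET EXISTS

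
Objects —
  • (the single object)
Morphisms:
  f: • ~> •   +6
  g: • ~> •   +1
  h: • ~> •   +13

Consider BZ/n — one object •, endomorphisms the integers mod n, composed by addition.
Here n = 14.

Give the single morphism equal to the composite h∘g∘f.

Answer: +6

Derivation:
  0 +6≡6 +1≡7 +13≡6  (mod 14)
composite: +6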